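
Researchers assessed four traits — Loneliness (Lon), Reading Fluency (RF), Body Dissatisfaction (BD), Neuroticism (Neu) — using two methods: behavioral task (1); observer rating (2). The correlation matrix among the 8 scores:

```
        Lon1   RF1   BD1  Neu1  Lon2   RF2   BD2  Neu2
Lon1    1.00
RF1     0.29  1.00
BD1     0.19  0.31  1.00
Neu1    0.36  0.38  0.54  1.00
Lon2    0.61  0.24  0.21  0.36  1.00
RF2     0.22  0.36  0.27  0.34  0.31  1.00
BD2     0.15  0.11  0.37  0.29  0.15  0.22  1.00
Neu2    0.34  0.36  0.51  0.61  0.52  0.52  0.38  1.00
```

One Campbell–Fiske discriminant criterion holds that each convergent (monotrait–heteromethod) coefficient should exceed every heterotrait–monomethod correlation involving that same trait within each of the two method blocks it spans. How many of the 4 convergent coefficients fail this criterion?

2

Checking each validity diagonal entry against its comparison values:
Lon (methods 1·2): 0.61 vs {0.29, 0.31, 0.19, 0.15, 0.36, 0.52} → pass.
RF (methods 1·2): 0.36 vs {0.29, 0.31, 0.31, 0.22, 0.38, 0.52} → fail.
BD (methods 1·2): 0.37 vs {0.19, 0.15, 0.31, 0.22, 0.54, 0.38} → fail.
Neu (methods 1·2): 0.61 vs {0.36, 0.52, 0.38, 0.52, 0.54, 0.38} → pass.
2 of 4 fail.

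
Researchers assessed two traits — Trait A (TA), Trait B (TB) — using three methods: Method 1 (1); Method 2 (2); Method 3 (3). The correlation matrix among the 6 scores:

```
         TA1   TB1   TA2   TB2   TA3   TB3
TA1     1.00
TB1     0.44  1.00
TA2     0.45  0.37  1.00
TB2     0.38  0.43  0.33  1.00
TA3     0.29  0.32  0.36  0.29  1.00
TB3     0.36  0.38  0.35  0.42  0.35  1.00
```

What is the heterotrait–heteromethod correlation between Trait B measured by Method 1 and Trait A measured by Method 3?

Different traits and methods: r(TB1, TA3) = 0.32.

0.32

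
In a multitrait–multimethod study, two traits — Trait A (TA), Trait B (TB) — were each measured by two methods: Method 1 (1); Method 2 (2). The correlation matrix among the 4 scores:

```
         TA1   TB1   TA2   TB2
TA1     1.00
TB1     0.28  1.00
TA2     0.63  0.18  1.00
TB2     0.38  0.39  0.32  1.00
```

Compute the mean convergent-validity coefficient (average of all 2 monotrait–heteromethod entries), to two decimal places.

Convergent values: 0.63, 0.39; mean = 1.02/2 = 0.51.

0.51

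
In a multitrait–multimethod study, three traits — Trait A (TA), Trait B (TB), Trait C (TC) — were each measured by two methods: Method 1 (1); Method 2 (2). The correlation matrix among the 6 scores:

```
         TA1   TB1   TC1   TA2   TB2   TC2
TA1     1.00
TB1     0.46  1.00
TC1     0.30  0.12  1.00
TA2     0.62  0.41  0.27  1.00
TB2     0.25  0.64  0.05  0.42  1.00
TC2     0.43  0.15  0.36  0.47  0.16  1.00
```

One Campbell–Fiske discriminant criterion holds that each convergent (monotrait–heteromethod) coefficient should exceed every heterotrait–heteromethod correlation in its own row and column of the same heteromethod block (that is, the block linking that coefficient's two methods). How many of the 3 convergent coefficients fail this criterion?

Checking each validity diagonal entry against its comparison values:
TA (methods 1·2): 0.62 vs {0.25, 0.41, 0.43, 0.27} → pass.
TB (methods 1·2): 0.64 vs {0.41, 0.25, 0.15, 0.05} → pass.
TC (methods 1·2): 0.36 vs {0.27, 0.43, 0.05, 0.15} → fail.
1 of 3 fail.

1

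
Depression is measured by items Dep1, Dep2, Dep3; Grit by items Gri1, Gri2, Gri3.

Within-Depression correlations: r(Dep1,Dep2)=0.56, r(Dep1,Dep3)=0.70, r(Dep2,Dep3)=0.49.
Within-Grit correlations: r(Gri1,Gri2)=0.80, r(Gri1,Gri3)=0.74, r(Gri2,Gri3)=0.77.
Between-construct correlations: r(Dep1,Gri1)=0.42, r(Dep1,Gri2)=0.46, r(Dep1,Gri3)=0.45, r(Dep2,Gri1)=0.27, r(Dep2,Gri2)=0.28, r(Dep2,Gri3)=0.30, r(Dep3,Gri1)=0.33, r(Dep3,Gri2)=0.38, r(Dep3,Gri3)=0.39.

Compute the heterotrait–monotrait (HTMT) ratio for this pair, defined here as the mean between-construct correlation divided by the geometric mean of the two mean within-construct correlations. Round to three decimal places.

Between-construct mean = 3.28/9 = 0.3644.
Mean within-Dep = 1.75/3 = 0.5833; mean within-Gri = 2.31/3 = 0.7700.
Geometric mean = √(0.5833 × 0.7700) = 0.6702.
HTMT = 0.3644 / 0.6702 = 0.544.

0.544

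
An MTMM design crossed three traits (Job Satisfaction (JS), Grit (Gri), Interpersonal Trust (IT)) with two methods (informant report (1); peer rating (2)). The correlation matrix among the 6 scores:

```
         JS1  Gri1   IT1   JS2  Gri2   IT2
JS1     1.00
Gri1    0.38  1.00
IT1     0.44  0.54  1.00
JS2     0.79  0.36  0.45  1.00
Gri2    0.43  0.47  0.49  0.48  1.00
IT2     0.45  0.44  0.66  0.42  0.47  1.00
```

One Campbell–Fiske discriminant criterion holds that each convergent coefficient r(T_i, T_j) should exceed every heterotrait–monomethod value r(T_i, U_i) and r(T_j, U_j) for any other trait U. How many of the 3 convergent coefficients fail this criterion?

Each convergent coefficient versus the relevant comparison correlations:
JS (methods 1·2): 0.79 vs {0.38, 0.48, 0.44, 0.42} → pass.
Gri (methods 1·2): 0.47 vs {0.38, 0.48, 0.54, 0.47} → fail.
IT (methods 1·2): 0.66 vs {0.44, 0.42, 0.54, 0.47} → pass.
1 of 3 fail.

1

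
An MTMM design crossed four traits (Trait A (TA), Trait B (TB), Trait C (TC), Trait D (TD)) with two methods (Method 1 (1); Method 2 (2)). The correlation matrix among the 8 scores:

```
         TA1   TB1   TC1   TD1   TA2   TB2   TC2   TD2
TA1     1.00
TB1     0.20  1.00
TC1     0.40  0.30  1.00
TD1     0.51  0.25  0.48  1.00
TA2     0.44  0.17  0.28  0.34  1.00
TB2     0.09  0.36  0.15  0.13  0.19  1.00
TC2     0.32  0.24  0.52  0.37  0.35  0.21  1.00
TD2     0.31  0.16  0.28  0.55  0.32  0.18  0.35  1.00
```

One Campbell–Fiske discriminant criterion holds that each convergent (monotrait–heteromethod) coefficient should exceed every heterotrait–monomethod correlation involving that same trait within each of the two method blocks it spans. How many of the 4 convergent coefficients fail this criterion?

Each convergent coefficient versus the relevant comparison correlations:
TA (methods 1·2): 0.44 vs {0.20, 0.19, 0.40, 0.35, 0.51, 0.32} → fail.
TB (methods 1·2): 0.36 vs {0.20, 0.19, 0.30, 0.21, 0.25, 0.18} → pass.
TC (methods 1·2): 0.52 vs {0.40, 0.35, 0.30, 0.21, 0.48, 0.35} → pass.
TD (methods 1·2): 0.55 vs {0.51, 0.32, 0.25, 0.18, 0.48, 0.35} → pass.
1 of 4 fail.

1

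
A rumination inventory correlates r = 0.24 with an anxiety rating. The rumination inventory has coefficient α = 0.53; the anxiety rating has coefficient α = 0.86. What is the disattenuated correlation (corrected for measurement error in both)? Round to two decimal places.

r_true = r_obs / √(r_xx · r_yy) = 0.24 / √(0.53 × 0.86) = 0.24 / √0.4558 = 0.24 / 0.6751 ≈ 0.36.

0.36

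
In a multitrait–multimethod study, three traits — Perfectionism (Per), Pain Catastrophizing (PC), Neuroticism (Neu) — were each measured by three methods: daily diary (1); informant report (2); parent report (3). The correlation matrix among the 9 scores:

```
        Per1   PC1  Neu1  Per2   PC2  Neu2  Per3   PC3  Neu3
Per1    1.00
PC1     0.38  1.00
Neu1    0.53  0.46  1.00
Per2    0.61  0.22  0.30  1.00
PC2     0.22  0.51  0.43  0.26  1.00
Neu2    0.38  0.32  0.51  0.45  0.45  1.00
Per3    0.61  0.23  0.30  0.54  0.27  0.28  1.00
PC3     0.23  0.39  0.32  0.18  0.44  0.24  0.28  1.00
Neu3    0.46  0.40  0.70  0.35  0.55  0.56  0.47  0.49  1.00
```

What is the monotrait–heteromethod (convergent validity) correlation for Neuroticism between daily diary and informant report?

Same trait (Neu), different methods: r(Neu1, Neu2) = 0.51.

0.51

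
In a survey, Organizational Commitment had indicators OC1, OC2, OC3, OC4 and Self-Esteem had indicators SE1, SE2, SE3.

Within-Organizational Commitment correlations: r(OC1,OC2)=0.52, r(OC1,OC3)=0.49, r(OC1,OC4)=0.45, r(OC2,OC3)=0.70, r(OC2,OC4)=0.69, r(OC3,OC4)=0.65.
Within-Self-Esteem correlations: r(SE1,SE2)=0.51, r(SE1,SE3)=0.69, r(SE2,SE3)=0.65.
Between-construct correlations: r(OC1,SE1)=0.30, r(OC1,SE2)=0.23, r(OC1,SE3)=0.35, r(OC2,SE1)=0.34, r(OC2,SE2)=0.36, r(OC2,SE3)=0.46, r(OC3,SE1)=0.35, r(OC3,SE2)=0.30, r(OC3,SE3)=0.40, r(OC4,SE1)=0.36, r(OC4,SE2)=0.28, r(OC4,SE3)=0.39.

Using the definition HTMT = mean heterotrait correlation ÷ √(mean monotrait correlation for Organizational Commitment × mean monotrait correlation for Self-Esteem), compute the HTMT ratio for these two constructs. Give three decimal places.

0.572

Between-construct mean = 4.12/12 = 0.3433.
Mean within-OC = 3.50/6 = 0.5833; mean within-SE = 1.85/3 = 0.6167.
Geometric mean = √(0.5833 × 0.6167) = 0.5998.
HTMT = 0.3433 / 0.5998 = 0.572.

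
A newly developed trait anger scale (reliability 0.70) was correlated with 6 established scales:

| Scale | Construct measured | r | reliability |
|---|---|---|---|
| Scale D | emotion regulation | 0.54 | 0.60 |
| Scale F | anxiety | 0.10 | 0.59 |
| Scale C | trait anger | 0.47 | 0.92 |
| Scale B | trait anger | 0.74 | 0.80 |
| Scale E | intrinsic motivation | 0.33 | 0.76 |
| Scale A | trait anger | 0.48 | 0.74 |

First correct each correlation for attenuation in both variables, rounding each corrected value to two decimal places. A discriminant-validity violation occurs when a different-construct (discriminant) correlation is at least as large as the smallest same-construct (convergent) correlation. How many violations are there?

Disattenuated r (r / √(r_scale · r_new)):
  Scale D (disc): 0.54 / √(0.60·0.70) = 0.83
  Scale F (disc): 0.10 / √(0.59·0.70) = 0.16
  Scale C (conv): 0.47 / √(0.92·0.70) = 0.59
  Scale B (conv): 0.74 / √(0.80·0.70) = 0.99
  Scale E (disc): 0.33 / √(0.76·0.70) = 0.45
  Scale A (conv): 0.48 / √(0.74·0.70) = 0.67
Smallest convergent = 0.59. Discriminant values: 0.83, 0.16, 0.45; count ≥ 0.59 → 1.

1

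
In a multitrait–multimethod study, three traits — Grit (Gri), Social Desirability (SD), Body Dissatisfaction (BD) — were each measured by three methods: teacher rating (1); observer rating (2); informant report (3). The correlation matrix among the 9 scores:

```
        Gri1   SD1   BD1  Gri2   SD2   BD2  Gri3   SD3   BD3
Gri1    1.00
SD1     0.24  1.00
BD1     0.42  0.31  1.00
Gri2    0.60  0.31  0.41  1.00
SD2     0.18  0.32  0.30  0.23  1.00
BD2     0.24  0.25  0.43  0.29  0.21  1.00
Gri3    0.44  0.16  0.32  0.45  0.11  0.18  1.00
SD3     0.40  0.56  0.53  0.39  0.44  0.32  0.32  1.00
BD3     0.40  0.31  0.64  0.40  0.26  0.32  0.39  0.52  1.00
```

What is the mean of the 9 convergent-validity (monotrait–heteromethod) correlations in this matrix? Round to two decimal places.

Convergent values: 0.60, 0.44, 0.45, 0.32, 0.56, 0.44, 0.43, 0.64, 0.32; mean = 4.20/9 = 0.47.

0.47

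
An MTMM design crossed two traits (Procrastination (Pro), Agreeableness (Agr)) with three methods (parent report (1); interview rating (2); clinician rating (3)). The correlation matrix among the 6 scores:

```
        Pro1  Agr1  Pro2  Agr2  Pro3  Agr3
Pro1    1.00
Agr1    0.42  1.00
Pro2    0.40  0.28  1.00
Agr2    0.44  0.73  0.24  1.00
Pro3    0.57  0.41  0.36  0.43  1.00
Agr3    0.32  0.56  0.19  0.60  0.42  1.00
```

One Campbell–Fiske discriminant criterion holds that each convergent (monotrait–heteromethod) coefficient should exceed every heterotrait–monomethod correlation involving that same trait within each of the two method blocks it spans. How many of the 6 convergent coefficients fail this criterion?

Checking each validity diagonal entry against its comparison values:
Pro (methods 1·2): 0.40 vs {0.42, 0.24} → fail.
Pro (methods 1·3): 0.57 vs {0.42, 0.42} → pass.
Pro (methods 2·3): 0.36 vs {0.24, 0.42} → fail.
Agr (methods 1·2): 0.73 vs {0.42, 0.24} → pass.
Agr (methods 1·3): 0.56 vs {0.42, 0.42} → pass.
Agr (methods 2·3): 0.60 vs {0.24, 0.42} → pass.
2 of 6 fail.

2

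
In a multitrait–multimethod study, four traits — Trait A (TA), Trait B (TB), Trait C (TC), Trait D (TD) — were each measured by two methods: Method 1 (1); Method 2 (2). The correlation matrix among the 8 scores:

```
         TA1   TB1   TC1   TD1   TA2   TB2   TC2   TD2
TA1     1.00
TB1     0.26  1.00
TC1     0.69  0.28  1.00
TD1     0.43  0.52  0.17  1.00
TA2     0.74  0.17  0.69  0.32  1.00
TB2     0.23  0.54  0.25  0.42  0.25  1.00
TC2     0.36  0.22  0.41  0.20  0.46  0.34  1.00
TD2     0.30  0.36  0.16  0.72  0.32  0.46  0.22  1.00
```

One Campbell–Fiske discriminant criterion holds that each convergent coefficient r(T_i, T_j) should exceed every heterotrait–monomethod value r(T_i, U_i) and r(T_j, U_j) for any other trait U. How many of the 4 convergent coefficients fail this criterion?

1

Each convergent coefficient versus the relevant comparison correlations:
TA (methods 1·2): 0.74 vs {0.26, 0.25, 0.69, 0.46, 0.43, 0.32} → pass.
TB (methods 1·2): 0.54 vs {0.26, 0.25, 0.28, 0.34, 0.52, 0.46} → pass.
TC (methods 1·2): 0.41 vs {0.69, 0.46, 0.28, 0.34, 0.17, 0.22} → fail.
TD (methods 1·2): 0.72 vs {0.43, 0.32, 0.52, 0.46, 0.17, 0.22} → pass.
1 of 4 fail.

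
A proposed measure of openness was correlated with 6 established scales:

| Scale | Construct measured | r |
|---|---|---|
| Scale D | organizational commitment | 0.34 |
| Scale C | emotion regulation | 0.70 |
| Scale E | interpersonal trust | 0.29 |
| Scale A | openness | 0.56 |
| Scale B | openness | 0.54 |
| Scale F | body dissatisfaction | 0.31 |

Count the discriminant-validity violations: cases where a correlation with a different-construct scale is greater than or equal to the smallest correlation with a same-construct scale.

1

Convergent (same construct = openness): Scale A, Scale B.
Smallest convergent = 0.54. Discriminant values: 0.34, 0.70, 0.29, 0.31; count ≥ 0.54 → 1.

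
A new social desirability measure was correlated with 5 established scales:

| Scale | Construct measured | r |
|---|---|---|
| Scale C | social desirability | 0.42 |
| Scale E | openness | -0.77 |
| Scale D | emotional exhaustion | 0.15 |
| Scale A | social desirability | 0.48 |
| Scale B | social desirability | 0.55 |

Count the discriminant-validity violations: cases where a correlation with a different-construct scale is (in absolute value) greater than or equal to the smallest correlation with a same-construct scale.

1

Convergent (same construct = social desirability): Scale C, Scale A, Scale B.
Smallest convergent = 0.42. Discriminant |r|: 0.77, 0.15; count ≥ 0.42 → 1.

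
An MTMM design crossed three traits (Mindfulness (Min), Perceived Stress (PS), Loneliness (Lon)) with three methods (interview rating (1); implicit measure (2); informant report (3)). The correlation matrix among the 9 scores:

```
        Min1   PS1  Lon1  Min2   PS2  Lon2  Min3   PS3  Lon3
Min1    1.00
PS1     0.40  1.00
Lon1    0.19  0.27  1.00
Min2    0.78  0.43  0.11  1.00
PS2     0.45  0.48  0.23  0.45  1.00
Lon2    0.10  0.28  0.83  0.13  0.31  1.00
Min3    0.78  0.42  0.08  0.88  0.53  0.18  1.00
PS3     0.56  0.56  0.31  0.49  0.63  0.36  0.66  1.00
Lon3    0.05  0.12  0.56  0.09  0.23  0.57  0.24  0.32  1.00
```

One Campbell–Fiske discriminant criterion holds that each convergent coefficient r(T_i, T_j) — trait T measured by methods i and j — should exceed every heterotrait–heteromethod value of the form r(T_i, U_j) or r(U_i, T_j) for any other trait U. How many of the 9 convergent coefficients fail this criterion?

1

Checking each validity diagonal entry against its comparison values:
Min (methods 1·2): 0.78 vs {0.45, 0.43, 0.10, 0.11} → pass.
Min (methods 1·3): 0.78 vs {0.56, 0.42, 0.05, 0.08} → pass.
Min (methods 2·3): 0.88 vs {0.49, 0.53, 0.09, 0.18} → pass.
PS (methods 1·2): 0.48 vs {0.43, 0.45, 0.28, 0.23} → pass.
PS (methods 1·3): 0.56 vs {0.42, 0.56, 0.12, 0.31} → fail.
PS (methods 2·3): 0.63 vs {0.53, 0.49, 0.23, 0.36} → pass.
Lon (methods 1·2): 0.83 vs {0.11, 0.10, 0.23, 0.28} → pass.
Lon (methods 1·3): 0.56 vs {0.08, 0.05, 0.31, 0.12} → pass.
Lon (methods 2·3): 0.57 vs {0.18, 0.09, 0.36, 0.23} → pass.
1 of 9 fail.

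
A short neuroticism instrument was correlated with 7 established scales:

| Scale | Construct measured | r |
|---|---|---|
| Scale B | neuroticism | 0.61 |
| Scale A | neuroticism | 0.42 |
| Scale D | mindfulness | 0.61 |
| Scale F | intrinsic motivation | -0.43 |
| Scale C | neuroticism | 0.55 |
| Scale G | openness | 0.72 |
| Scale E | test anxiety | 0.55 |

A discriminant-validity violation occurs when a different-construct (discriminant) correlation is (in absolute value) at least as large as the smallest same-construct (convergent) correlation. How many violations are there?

Convergent (same construct = neuroticism): Scale B, Scale A, Scale C.
Smallest convergent = 0.42. Discriminant |r|: 0.61, 0.43, 0.72, 0.55; count ≥ 0.42 → 4.

4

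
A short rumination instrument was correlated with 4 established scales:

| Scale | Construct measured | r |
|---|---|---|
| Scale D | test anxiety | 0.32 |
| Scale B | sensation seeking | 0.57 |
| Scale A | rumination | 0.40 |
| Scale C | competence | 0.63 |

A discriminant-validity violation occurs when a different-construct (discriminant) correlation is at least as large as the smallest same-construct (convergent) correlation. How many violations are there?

2

Convergent (same construct = rumination): Scale A.
Smallest convergent = 0.40. Discriminant values: 0.32, 0.57, 0.63; count ≥ 0.40 → 2.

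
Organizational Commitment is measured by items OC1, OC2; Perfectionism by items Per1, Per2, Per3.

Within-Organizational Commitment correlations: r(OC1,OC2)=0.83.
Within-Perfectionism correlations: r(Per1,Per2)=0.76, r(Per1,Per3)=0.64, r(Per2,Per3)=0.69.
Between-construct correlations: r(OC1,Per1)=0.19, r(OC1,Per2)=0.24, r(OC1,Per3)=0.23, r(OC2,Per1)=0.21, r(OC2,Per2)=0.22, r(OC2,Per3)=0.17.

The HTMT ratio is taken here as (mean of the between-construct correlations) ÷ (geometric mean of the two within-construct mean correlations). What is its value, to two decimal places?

Mean heterotrait r = 1.26/6 = 0.2100.
Mean within-OC = 0.83/1 = 0.8300; mean within-Per = 2.09/3 = 0.6967.
Geometric mean = √(0.8300 × 0.6967) = 0.7604.
HTMT = 0.2100 / 0.7604 = 0.28.

0.28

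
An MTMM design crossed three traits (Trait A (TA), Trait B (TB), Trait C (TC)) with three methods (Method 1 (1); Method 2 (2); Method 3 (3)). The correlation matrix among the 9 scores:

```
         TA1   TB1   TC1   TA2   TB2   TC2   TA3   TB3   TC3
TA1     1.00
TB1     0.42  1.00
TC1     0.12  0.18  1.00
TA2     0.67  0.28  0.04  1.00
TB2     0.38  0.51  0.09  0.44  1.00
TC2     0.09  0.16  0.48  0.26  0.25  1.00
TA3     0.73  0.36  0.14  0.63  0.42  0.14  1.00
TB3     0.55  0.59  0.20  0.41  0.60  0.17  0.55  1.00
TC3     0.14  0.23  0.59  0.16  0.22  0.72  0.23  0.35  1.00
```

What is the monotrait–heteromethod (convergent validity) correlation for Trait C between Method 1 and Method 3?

Same trait (TC), different methods: r(TC1, TC3) = 0.59.

0.59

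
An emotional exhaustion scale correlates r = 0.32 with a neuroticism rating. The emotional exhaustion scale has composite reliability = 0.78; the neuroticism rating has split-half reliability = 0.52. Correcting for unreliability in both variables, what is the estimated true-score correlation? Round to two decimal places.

0.50

r_true = r_obs / √(r_xx · r_yy) = 0.32 / √(0.78 × 0.52) = 0.32 / √0.4056 = 0.32 / 0.6369 ≈ 0.50.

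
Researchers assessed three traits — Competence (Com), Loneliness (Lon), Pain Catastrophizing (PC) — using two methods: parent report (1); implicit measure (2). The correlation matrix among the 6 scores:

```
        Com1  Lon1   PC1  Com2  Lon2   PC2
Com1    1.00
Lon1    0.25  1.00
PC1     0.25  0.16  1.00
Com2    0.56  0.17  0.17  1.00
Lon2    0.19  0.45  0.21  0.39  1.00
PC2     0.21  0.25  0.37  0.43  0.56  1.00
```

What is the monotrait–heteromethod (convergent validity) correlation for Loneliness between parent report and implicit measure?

Same trait (Lon), different methods: r(Lon1, Lon2) = 0.45.

0.45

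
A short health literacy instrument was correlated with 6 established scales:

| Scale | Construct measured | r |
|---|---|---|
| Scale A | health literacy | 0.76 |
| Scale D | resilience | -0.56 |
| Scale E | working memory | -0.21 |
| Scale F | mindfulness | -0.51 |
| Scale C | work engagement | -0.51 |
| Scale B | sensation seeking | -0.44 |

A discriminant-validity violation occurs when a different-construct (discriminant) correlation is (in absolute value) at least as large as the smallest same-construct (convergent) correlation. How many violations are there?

0

Convergent (same construct = health literacy): Scale A.
Smallest convergent = 0.76. Discriminant |r|: 0.56, 0.21, 0.51, 0.51, 0.44; count ≥ 0.76 → 0.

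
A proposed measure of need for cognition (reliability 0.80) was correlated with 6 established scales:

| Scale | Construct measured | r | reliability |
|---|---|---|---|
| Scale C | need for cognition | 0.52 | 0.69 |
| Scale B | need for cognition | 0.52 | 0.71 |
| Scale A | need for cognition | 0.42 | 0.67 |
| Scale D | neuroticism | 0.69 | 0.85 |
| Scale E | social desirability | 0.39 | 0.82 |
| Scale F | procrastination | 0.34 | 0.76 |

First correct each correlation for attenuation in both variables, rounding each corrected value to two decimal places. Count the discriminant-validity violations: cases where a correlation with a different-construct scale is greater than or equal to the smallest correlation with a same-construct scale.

Disattenuated r (r / √(r_scale · r_new)):
  Scale C (conv): 0.52 / √(0.69·0.80) = 0.70
  Scale B (conv): 0.52 / √(0.71·0.80) = 0.69
  Scale A (conv): 0.42 / √(0.67·0.80) = 0.57
  Scale D (disc): 0.69 / √(0.85·0.80) = 0.84
  Scale E (disc): 0.39 / √(0.82·0.80) = 0.48
  Scale F (disc): 0.34 / √(0.76·0.80) = 0.44
Smallest convergent = 0.57. Discriminant values: 0.84, 0.48, 0.44; count ≥ 0.57 → 1.

1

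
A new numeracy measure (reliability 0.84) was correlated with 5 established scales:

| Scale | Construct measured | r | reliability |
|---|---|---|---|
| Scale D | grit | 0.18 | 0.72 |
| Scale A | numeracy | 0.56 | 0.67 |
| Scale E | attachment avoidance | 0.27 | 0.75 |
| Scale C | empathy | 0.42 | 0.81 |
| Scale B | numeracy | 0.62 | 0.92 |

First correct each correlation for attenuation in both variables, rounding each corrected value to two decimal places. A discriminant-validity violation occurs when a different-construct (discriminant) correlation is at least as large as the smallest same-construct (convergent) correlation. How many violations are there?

0

Disattenuated r (r / √(r_scale · r_new)):
  Scale D (disc): 0.18 / √(0.72·0.84) = 0.23
  Scale A (conv): 0.56 / √(0.67·0.84) = 0.75
  Scale E (disc): 0.27 / √(0.75·0.84) = 0.34
  Scale C (disc): 0.42 / √(0.81·0.84) = 0.51
  Scale B (conv): 0.62 / √(0.92·0.84) = 0.71
Smallest convergent = 0.71. Discriminant values: 0.23, 0.34, 0.51; count ≥ 0.71 → 0.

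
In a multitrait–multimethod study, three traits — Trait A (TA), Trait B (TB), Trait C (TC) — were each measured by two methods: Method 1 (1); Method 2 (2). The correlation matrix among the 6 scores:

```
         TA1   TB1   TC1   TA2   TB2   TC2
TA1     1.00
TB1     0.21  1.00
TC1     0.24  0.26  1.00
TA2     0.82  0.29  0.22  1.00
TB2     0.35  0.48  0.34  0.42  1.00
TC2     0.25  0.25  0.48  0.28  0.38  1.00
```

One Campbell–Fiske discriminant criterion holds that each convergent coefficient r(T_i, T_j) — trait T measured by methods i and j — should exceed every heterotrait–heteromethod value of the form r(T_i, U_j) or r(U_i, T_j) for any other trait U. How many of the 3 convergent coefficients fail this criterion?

0

Convergent coefficients and their comparison sets:
TA (methods 1·2): 0.82 vs {0.35, 0.29, 0.25, 0.22} → pass.
TB (methods 1·2): 0.48 vs {0.29, 0.35, 0.25, 0.34} → pass.
TC (methods 1·2): 0.48 vs {0.22, 0.25, 0.34, 0.25} → pass.
0 of 3 fail.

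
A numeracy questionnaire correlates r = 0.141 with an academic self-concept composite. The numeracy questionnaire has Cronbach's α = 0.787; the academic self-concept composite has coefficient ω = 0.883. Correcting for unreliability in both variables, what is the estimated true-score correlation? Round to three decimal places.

0.169

r_true = r_obs / √(r_xx · r_yy) = 0.141 / √(0.787 × 0.883) = 0.141 / √0.694921 = 0.141 / 0.8336 ≈ 0.169.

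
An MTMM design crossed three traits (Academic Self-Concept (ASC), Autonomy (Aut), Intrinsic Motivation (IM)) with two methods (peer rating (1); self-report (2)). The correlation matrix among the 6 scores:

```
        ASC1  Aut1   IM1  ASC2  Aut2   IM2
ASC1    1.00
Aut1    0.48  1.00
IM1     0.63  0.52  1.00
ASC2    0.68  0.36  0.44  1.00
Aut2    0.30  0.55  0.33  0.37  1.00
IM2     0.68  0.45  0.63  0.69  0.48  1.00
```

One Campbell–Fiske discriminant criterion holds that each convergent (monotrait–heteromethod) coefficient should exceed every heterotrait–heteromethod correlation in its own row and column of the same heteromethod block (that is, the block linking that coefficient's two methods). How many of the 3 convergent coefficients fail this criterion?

Each convergent coefficient versus the relevant comparison correlations:
ASC (methods 1·2): 0.68 vs {0.30, 0.36, 0.68, 0.44} → fail.
Aut (methods 1·2): 0.55 vs {0.36, 0.30, 0.45, 0.33} → pass.
IM (methods 1·2): 0.63 vs {0.44, 0.68, 0.33, 0.45} → fail.
2 of 3 fail.

2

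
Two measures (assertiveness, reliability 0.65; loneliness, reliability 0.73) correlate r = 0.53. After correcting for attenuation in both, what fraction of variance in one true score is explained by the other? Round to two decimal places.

Disattenuated r = 0.53 / √(0.65 × 0.73) = 0.53 / 0.6888 = 0.7695.
Shared true-score variance = 0.7695² = 0.5921 ≈ 0.59.

0.59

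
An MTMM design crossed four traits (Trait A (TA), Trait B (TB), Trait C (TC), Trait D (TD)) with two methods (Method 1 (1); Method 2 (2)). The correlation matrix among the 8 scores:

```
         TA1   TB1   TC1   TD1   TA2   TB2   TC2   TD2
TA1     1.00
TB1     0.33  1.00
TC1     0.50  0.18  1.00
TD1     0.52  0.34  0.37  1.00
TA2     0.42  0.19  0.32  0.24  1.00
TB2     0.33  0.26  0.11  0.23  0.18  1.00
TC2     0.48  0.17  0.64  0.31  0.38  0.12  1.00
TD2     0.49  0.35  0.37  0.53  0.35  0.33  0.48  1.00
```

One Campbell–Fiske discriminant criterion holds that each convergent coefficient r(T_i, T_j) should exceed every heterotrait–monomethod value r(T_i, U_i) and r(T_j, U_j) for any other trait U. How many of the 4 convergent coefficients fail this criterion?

2

Convergent coefficients and their comparison sets:
TA (methods 1·2): 0.42 vs {0.33, 0.18, 0.50, 0.38, 0.52, 0.35} → fail.
TB (methods 1·2): 0.26 vs {0.33, 0.18, 0.18, 0.12, 0.34, 0.33} → fail.
TC (methods 1·2): 0.64 vs {0.50, 0.38, 0.18, 0.12, 0.37, 0.48} → pass.
TD (methods 1·2): 0.53 vs {0.52, 0.35, 0.34, 0.33, 0.37, 0.48} → pass.
2 of 4 fail.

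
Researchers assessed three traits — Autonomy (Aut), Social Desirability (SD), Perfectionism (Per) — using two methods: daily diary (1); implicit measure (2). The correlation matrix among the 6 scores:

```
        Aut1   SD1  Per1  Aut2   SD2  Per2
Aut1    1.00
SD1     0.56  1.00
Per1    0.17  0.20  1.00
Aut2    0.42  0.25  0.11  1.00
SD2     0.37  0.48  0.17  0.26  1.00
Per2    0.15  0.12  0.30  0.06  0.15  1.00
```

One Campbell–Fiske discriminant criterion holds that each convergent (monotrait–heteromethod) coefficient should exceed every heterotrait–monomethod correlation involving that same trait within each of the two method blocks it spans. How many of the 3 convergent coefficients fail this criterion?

2

Checking each validity diagonal entry against its comparison values:
Aut (methods 1·2): 0.42 vs {0.56, 0.26, 0.17, 0.06} → fail.
SD (methods 1·2): 0.48 vs {0.56, 0.26, 0.20, 0.15} → fail.
Per (methods 1·2): 0.30 vs {0.17, 0.06, 0.20, 0.15} → pass.
2 of 3 fail.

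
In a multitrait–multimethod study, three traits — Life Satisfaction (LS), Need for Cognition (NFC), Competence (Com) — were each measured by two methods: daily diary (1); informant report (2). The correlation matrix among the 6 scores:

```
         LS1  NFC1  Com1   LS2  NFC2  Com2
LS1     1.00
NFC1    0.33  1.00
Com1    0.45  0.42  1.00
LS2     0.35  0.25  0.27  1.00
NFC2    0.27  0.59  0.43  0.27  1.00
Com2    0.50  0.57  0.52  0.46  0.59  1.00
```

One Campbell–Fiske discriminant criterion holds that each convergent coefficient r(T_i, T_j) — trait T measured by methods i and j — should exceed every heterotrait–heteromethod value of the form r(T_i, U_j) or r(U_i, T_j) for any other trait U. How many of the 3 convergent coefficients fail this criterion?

Convergent coefficients and their comparison sets:
LS (methods 1·2): 0.35 vs {0.27, 0.25, 0.50, 0.27} → fail.
NFC (methods 1·2): 0.59 vs {0.25, 0.27, 0.57, 0.43} → pass.
Com (methods 1·2): 0.52 vs {0.27, 0.50, 0.43, 0.57} → fail.
2 of 3 fail.

2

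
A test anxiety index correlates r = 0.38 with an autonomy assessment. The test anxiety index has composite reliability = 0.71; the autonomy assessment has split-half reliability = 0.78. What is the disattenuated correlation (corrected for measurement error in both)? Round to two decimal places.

r_true = r_obs / √(r_xx · r_yy) = 0.38 / √(0.71 × 0.78) = 0.38 / √0.5538 = 0.38 / 0.7442 ≈ 0.51.

0.51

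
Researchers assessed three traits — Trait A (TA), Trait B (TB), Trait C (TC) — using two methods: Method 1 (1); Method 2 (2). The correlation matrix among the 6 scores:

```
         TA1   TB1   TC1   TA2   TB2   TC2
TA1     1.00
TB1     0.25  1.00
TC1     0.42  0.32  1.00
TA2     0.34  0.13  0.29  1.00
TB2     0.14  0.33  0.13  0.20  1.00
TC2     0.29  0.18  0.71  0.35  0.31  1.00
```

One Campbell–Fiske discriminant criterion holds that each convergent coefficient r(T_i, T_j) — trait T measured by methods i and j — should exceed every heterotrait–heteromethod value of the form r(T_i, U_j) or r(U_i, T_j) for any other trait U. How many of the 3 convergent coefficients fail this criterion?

Convergent coefficients and their comparison sets:
TA (methods 1·2): 0.34 vs {0.14, 0.13, 0.29, 0.29} → pass.
TB (methods 1·2): 0.33 vs {0.13, 0.14, 0.18, 0.13} → pass.
TC (methods 1·2): 0.71 vs {0.29, 0.29, 0.13, 0.18} → pass.
0 of 3 fail.

0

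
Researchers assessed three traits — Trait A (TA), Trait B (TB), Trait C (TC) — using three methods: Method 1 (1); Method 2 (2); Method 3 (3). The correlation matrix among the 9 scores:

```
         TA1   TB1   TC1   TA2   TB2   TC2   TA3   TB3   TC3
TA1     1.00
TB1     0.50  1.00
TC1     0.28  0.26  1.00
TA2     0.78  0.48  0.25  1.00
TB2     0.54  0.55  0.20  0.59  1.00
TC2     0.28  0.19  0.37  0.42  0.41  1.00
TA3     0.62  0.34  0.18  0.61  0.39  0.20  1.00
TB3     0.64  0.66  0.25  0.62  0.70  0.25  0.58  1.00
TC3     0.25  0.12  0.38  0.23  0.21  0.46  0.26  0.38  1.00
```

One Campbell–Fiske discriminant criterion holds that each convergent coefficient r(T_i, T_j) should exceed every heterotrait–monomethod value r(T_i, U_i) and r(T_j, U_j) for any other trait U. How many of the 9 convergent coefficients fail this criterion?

3

Convergent coefficients and their comparison sets:
TA (methods 1·2): 0.78 vs {0.50, 0.59, 0.28, 0.42} → pass.
TA (methods 1·3): 0.62 vs {0.50, 0.58, 0.28, 0.26} → pass.
TA (methods 2·3): 0.61 vs {0.59, 0.58, 0.42, 0.26} → pass.
TB (methods 1·2): 0.55 vs {0.50, 0.59, 0.26, 0.41} → fail.
TB (methods 1·3): 0.66 vs {0.50, 0.58, 0.26, 0.38} → pass.
TB (methods 2·3): 0.70 vs {0.59, 0.58, 0.41, 0.38} → pass.
TC (methods 1·2): 0.37 vs {0.28, 0.42, 0.26, 0.41} → fail.
TC (methods 1·3): 0.38 vs {0.28, 0.26, 0.26, 0.38} → fail.
TC (methods 2·3): 0.46 vs {0.42, 0.26, 0.41, 0.38} → pass.
3 of 9 fail.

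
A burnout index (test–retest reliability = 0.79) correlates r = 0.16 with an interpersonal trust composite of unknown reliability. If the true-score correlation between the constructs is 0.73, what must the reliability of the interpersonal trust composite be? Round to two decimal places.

r_true = r_obs / √(r_xx · r_yy) ⇒ 0.73 = 0.16 / √(0.79 · r_yy).
√(0.79 · r_yy) = 0.16 / 0.73 = 0.2192; 0.79 · r_yy = 0.0480; r_yy = 0.0480 / 0.79 ≈ 0.06.

0.06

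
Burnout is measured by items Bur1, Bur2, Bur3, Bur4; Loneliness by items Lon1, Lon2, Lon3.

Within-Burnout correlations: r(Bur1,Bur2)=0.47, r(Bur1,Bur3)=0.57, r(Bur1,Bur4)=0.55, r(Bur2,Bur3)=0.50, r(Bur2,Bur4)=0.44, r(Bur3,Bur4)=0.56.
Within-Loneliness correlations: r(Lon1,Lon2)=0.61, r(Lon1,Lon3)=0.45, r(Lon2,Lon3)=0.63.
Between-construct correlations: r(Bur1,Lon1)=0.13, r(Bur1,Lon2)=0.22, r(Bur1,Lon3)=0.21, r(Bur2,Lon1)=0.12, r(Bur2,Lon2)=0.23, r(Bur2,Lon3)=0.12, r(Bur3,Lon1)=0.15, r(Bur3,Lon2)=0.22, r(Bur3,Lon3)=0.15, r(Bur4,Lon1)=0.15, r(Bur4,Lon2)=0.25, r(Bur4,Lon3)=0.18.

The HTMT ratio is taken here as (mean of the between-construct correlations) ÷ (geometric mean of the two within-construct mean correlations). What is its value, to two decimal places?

0.33

Mean heterotrait r = 2.13/12 = 0.1775.
Mean within-Bur = 3.09/6 = 0.5150; mean within-Lon = 1.69/3 = 0.5633.
Geometric mean = √(0.5150 × 0.5633) = 0.5386.
HTMT = 0.1775 / 0.5386 = 0.33.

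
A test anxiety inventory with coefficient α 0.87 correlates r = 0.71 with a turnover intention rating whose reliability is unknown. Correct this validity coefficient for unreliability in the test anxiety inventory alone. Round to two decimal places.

0.76

Single correction: r_c = r_obs / √r_xx = 0.71 / √0.87 = 0.71 / 0.9327 ≈ 0.76.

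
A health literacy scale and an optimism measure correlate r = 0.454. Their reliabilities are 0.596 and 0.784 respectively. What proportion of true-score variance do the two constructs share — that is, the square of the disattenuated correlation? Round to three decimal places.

Disattenuated r = 0.454 / √(0.596 × 0.784) = 0.454 / 0.6836 = 0.6641.
Shared true-score variance = 0.6641² = 0.4410 ≈ 0.441.

0.441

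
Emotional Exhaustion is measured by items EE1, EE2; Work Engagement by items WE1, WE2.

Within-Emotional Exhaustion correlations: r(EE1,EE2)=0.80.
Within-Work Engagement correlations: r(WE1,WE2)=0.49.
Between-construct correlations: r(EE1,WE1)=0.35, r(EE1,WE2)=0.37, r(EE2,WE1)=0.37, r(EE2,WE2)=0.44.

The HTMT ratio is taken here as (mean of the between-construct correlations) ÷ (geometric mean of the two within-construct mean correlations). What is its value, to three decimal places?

Mean between = 1.53/4 = 0.3825.
Mean within-EE = 0.80/1 = 0.8000; mean within-WE = 0.49/1 = 0.4900.
Geometric mean = √(0.8000 × 0.4900) = 0.6261.
HTMT = 0.3825 / 0.6261 = 0.611.

0.611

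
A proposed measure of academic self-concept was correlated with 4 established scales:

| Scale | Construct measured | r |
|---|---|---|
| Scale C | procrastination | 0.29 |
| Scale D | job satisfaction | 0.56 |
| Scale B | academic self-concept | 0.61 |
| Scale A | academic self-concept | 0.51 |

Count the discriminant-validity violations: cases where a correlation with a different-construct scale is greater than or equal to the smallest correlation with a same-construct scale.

Convergent (same construct = academic self-concept): Scale B, Scale A.
Smallest convergent = 0.51. Discriminant values: 0.29, 0.56; count ≥ 0.51 → 1.

1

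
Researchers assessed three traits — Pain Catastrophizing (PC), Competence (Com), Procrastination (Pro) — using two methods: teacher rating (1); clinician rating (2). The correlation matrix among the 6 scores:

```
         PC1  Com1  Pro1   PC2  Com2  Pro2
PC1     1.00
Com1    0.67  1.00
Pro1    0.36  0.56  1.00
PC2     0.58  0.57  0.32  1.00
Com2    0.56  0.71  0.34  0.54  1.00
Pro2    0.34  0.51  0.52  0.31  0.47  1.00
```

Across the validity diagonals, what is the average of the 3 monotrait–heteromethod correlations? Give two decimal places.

0.60

Convergent values: 0.58, 0.71, 0.52; mean = 1.81/3 = 0.60.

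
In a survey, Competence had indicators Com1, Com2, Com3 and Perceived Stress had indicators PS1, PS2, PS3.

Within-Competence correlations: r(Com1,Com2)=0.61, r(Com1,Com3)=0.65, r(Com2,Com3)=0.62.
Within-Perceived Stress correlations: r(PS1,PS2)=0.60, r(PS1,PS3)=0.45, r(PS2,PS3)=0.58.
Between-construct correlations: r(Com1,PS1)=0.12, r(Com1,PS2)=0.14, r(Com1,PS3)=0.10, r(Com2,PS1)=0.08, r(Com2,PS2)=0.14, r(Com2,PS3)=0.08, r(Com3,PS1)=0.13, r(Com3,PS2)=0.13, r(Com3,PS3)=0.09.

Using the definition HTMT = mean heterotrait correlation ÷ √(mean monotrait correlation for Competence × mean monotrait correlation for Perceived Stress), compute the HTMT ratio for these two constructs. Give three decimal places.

0.192

Mean heterotrait r = 1.01/9 = 0.1122.
Mean within-Com = 1.88/3 = 0.6267; mean within-PS = 1.63/3 = 0.5433.
Geometric mean = √(0.6267 × 0.5433) = 0.5835.
HTMT = 0.1122 / 0.5835 = 0.192.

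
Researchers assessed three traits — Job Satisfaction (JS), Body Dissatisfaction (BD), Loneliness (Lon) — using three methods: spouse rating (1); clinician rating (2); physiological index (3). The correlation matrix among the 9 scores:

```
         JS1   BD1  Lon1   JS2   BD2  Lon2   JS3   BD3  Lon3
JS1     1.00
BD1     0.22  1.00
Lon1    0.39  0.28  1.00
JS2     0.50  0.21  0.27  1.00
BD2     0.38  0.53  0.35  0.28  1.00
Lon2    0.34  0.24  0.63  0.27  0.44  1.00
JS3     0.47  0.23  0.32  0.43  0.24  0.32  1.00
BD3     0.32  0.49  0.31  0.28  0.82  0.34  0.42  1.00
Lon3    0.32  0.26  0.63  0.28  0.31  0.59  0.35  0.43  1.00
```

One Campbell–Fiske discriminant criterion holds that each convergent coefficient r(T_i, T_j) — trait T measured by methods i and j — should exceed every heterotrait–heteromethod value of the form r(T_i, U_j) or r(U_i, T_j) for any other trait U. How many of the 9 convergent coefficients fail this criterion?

Checking each validity diagonal entry against its comparison values:
JS (methods 1·2): 0.50 vs {0.38, 0.21, 0.34, 0.27} → pass.
JS (methods 1·3): 0.47 vs {0.32, 0.23, 0.32, 0.32} → pass.
JS (methods 2·3): 0.43 vs {0.28, 0.24, 0.28, 0.32} → pass.
BD (methods 1·2): 0.53 vs {0.21, 0.38, 0.24, 0.35} → pass.
BD (methods 1·3): 0.49 vs {0.23, 0.32, 0.26, 0.31} → pass.
BD (methods 2·3): 0.82 vs {0.24, 0.28, 0.31, 0.34} → pass.
Lon (methods 1·2): 0.63 vs {0.27, 0.34, 0.35, 0.24} → pass.
Lon (methods 1·3): 0.63 vs {0.32, 0.32, 0.31, 0.26} → pass.
Lon (methods 2·3): 0.59 vs {0.32, 0.28, 0.34, 0.31} → pass.
0 of 9 fail.

0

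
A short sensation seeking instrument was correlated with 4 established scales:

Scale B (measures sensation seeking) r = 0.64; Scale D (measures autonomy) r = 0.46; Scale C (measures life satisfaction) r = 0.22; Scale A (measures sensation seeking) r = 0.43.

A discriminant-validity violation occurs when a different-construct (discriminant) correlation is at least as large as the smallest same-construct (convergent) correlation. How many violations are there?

Convergent (same construct = sensation seeking): Scale B, Scale A.
Smallest convergent = 0.43. Discriminant values: 0.46, 0.22; count ≥ 0.43 → 1.

1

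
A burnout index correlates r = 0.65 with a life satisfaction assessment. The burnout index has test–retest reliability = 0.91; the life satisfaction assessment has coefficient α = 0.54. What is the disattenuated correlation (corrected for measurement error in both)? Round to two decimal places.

0.93

r_true = r_obs / √(r_xx · r_yy) = 0.65 / √(0.91 × 0.54) = 0.65 / √0.4914 = 0.65 / 0.7010 ≈ 0.93.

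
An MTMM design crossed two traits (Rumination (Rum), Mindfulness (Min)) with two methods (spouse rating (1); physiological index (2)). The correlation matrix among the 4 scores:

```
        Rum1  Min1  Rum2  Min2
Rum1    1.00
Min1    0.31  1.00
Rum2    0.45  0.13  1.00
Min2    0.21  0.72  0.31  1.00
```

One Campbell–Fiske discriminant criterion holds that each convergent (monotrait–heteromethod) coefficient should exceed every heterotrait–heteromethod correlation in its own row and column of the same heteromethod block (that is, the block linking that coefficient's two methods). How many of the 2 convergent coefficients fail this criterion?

0

Checking each validity diagonal entry against its comparison values:
Rum (methods 1·2): 0.45 vs {0.21, 0.13} → pass.
Min (methods 1·2): 0.72 vs {0.13, 0.21} → pass.
0 of 2 fail.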